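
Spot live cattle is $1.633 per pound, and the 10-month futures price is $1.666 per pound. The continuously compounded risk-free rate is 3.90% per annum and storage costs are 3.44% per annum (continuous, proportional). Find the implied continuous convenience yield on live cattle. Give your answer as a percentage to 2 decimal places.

F = S·e^((r+u−y)T) ⇒ (r+u−y) = ln(F/S)/T
ln(1.666/1.633) = 0.020007; /T ⇒ 0.024008
y = r + u − ln(F/S)/T = 0.0390 + 0.0344 − 0.024008 = 0.049392
y = 4.94%

4.94%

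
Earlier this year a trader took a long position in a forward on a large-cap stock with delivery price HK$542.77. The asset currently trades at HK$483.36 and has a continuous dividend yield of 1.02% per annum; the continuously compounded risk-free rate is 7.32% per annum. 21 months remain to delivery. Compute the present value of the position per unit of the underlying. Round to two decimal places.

Current fair forward for the remaining 21 months: F = S·e^((r − q)·T), (r − q) = 0.0732 − 0.0102 = 0.0630
F = 483.36 · e^(0.0630 × 21/12) = 483.36 × 1.116557 = 539.6990
Value of long forward = (F − K)·e^(−rT) = (539.6990 − 542.77) · e^(−0.0732·21/12)
= -3.0710 × 0.879765 = -2.70

-HK$2.70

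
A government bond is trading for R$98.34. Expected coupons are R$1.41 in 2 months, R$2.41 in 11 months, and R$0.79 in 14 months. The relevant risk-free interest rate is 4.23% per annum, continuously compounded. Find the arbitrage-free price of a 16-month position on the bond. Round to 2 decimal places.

R$99.32

PV(coupons) I = 1.41·e^(−0.0423·2/12) + 2.41·e^(−0.0423·11/12) + 0.79·e^(−0.0423·14/12)
I = 1.4001 + 2.3183 + 0.7520 = 4.4704
F = (S − I)·e^(rT) = (98.34 − 4.4704) · e^(0.0423·16/12)
= 93.8696 · e^0.056400 = 93.8696 × 1.058021 = R$99.32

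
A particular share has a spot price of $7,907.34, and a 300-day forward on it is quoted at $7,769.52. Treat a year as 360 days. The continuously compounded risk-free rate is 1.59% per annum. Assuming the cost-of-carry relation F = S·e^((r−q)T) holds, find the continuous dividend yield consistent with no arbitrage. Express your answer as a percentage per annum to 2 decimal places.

From F = S·e^((r−q)T): (r − q) = ln(F/S)/T
ln(7769.52/7907.34) = ln(0.982571) = -0.017583
(r − q) = -0.017583 / (300/360) = -0.021100
q = r − ln(F/S)/T = 0.0159 + 0.021100 = 0.037000
q = 3.70%

3.70%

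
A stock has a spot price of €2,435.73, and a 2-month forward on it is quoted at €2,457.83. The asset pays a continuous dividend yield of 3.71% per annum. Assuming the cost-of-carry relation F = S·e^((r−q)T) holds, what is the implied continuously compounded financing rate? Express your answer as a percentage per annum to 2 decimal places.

From F = S·e^((r−q)T): (r − q) = ln(F/S)/T
ln(2457.83/2435.73) = ln(1.009073) = 0.009032
(r − q) = 0.009032 / (2/12) = 0.054192
r = ln(F/S)/T + q = 0.054192 + 0.0371 = 0.091292
r = 9.13%

9.13%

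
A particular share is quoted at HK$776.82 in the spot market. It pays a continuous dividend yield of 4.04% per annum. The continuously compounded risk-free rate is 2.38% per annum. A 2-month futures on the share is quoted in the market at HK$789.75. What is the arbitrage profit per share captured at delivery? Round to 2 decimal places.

Fair futures: F* = S·e^(carry·T), with carry = (r − q) = 0.0238 − 0.0404 = -0.0166
F* = 776.82 · e^(-0.0166 × 2/12) = 776.82 · e^-0.002767 = 776.82 × 0.997237 = HK$774.6736
Market HK$789.75 > fair HK$774.6736: forward overpriced → cash-and-carry (buy spot, short the forward).
At maturity, profit = |F_mkt − F*| = |789.75 − 774.6736| = HK$15.08 per share

HK$15.08 per share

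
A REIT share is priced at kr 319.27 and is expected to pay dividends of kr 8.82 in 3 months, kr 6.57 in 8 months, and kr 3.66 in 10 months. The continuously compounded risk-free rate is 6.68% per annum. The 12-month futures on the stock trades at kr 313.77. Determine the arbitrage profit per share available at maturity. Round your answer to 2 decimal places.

kr 7.86 per share

PV(dividends) I = 8.82·e^(−0.0668·3/12) + 6.57·e^(−0.0668·8/12) + 3.66·e^(−0.0668·10/12) = 18.4196
Fair futures F* = (S − I)·e^(rT) = (319.27 − 18.4196)·e^0.066800 = 300.8504 × 1.069082 = 321.6337
Market kr 313.77 < fair 321.6337: forward underpriced → reverse cash-and-carry (short the stock, invest proceeds at r, pay the dividends, go long the forward).
Profit at T = |F_mkt − F*| = |313.77 − 321.6337| = kr 7.86 per share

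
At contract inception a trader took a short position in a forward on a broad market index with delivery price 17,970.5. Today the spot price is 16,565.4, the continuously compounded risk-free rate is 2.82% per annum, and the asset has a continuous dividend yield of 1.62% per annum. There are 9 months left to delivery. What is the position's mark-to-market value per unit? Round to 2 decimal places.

1229.07

Current fair forward for the remaining 9 months: F = S·e^((r − q)·T), (r − q) = 0.0282 − 0.0162 = 0.0120
F = 16565.4 · e^(0.0120 × 9/12) = 16565.4 × 1.00904062 = 16715.1615
Value of long forward = (F − K)·e^(−rT) = (16715.1615 − 17970.5) · e^(−0.0282·9/12)
= -1255.3385 × 0.97907209 = -1229.07
Short position value = −(long value) = 1229.07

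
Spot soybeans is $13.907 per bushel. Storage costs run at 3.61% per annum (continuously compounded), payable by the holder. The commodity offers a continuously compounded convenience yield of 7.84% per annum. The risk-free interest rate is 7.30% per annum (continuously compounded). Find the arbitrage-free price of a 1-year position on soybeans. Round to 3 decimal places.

$14.341 per bushel

Net carry = r + u − y = 0.0730 + 0.0361 − 0.0784 = 0.0307
F = S·e^((r+u−y)T) = 13.907 · e^(0.0307 × 1) = 13.907 · e^0.030700
= 13.907 × 1.031176 = $14.341 per bushel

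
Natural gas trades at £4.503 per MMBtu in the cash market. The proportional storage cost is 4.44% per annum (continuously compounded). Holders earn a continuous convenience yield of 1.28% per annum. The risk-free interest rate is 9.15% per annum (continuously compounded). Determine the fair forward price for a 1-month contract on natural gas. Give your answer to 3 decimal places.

£4.549 per MMBtu

Net carry = r + u − y = 0.0915 + 0.0444 − 0.0128 = 0.1231
F = S·e^((r+u−y)T) = 4.503 · e^(0.1231 × 1/12) = 4.503 · e^0.010258
= 4.503 × 1.010311 = £4.549 per MMBtu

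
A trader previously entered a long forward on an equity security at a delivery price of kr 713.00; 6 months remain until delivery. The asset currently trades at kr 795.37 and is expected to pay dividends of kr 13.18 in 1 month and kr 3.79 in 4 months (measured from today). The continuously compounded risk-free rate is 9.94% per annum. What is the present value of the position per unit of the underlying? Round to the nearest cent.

PV(remaining dividends) I = 13.18·e^(−0.0994·1/12) + 3.79·e^(−0.0994·4/12) = 16.7378
Current forward F = (S − I)·e^(rT) = (795.37 − 16.7378)·e^(0.0994·6/12) = 778.6322 × 1.050956 = 818.3082
Value (long) = (F − K)·e^(−rT) = (818.3082 − 713.00) × 0.951515 = 100.2023
Value = kr 100.20

kr 100.20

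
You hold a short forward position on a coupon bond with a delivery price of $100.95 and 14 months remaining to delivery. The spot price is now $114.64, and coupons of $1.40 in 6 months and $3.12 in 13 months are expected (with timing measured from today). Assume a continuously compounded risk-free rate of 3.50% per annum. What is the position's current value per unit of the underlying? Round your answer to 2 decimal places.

PV(remaining coupons) I = 1.40·e^(−0.0350·6/12) + 3.12·e^(−0.0350·13/12) = 4.3796
Current forward F = (S − I)·e^(rT) = (114.64 − 4.3796)·e^(0.0350·14/12) = 110.2604 × 1.041678 = 114.8558
Value (long) = (F − K)·e^(−rT) = (114.8558 − 100.95) × 0.959989 = 13.3494
Short position value = −(long value) = -$13.35

-$13.35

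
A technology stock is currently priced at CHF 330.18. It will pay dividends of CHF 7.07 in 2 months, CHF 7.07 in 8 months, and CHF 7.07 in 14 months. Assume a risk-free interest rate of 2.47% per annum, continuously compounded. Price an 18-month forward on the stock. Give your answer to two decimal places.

CHF 320.99

PV(dividends) I = 7.07·e^(−0.0247·2/12) + 7.07·e^(−0.0247·8/12) + 7.07·e^(−0.0247·14/12)
I = 7.0410 + 6.9545 + 6.8692 = 20.8647
F = (S − I)·e^(rT) = (330.18 − 20.8647) · e^(0.0247·18/12)
= 309.3153 · e^0.037050 = 309.3153 × 1.037745 = CHF 320.99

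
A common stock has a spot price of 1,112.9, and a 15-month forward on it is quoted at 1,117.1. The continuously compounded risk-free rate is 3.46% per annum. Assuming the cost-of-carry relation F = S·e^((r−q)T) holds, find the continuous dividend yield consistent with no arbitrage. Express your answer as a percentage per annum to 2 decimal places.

3.16%

From F = S·e^((r−q)T): (r − q) = ln(F/S)/T
ln(1117.1/1112.9) = ln(1.003774) = 0.003767
(r − q) = 0.003767 / (15/12) = 0.003014
q = r − ln(F/S)/T = 0.0346 − 0.003014 = 0.031586
q = 3.16%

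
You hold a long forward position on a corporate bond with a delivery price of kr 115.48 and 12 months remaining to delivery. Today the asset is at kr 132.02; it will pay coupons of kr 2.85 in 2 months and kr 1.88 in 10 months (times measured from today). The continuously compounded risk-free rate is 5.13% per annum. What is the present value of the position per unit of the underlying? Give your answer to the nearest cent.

kr 17.69

PV(remaining coupons) I = 2.85·e^(−0.0513·2/12) + 1.88·e^(−0.0513·10/12) = 4.6271
Current forward F = (S − I)·e^(rT) = (132.02 − 4.6271)·e^(0.0513·12/12) = 127.3929 × 1.052639 = 134.0987
Value (long) = (F − K)·e^(−rT) = (134.0987 − 115.48) × 0.949994 = 17.6877
Value = kr 17.69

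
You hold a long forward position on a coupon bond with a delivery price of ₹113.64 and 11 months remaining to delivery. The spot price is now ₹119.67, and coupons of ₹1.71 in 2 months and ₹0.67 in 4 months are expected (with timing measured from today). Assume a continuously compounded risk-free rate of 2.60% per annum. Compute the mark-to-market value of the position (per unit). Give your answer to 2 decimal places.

PV(remaining coupons) I = 1.71·e^(−0.0260·2/12) + 0.67·e^(−0.0260·4/12) = 2.3668
Current forward F = (S − I)·e^(rT) = (119.67 − 2.3668)·e^(0.0260·11/12) = 117.3032 × 1.024120 = 120.1326
Value (long) = (F − K)·e^(−rT) = (120.1326 − 113.64) × 0.976448 = 6.3397
Value = ₹6.34

₹6.34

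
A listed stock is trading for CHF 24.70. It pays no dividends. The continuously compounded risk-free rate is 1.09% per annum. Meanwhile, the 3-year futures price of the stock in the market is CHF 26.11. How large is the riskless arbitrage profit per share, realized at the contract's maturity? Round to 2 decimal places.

Fair futures: F* = S·e^(carry·T), with carry = r = 0.0109
F* = 24.70 · e^(0.0109 × 3) = 24.70 · e^0.032700 = 24.70 × 1.033241 = CHF 25.5211
Market CHF 26.11 > fair CHF 25.5211: forward overpriced → cash-and-carry (buy spot, short the forward).
At maturity, profit = |F_mkt − F*| = |26.11 − 25.5211| = CHF 0.59 per share

CHF 0.59 per share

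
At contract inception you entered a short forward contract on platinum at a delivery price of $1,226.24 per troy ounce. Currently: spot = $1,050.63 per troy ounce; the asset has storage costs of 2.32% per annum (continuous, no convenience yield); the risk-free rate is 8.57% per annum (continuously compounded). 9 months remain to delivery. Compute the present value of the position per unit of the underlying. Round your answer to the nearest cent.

$80.83 per troy ounce

Current fair forward for the remaining 9 months: F = S·e^((r + u)·T), (r + u) = 0.0857 + 0.0232 = 0.1089
F = 1050.63 · e^(0.1089 × 9/12) = 1050.63 × 1.08510309 = 1140.0419
Value of long forward = (F − K)·e^(−rT) = (1140.0419 − 1226.24) · e^(−0.0857·9/12)
= -86.1981 × 0.93774708 = -80.83
Short position value = −(long value) = $80.83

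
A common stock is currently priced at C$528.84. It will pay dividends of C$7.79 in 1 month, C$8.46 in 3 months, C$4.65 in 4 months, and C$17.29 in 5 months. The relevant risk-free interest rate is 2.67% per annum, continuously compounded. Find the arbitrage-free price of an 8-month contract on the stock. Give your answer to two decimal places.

PV(dividends) I = 7.79·e^(−0.0267·1/12) + 8.46·e^(−0.0267·3/12) + 4.65·e^(−0.0267·4/12) + 17.29·e^(−0.0267·5/12)
I = 7.7727 + 8.4037 + 4.6088 + 17.0987 = 37.8839
F = (S − I)·e^(rT) = (528.84 − 37.8839) · e^(0.0267·8/12)
= 490.9561 · e^0.017800 = 490.9561 × 1.017959 = C$499.77

C$499.77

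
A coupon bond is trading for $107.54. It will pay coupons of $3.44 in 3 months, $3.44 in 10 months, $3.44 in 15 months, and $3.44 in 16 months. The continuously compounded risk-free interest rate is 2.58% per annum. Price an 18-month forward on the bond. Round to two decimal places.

PV(coupons) I = 3.44·e^(−0.0258·3/12) + 3.44·e^(−0.0258·10/12) + 3.44·e^(−0.0258·15/12) + 3.44·e^(−0.0258·16/12)
I = 3.4179 + 3.3668 + 3.3308 + 3.3237 = 13.4392
F = (S − I)·e^(rT) = (107.54 − 13.4392) · e^(0.0258·18/12)
= 94.1008 · e^0.038700 = 94.1008 × 1.039459 = $97.81

$97.81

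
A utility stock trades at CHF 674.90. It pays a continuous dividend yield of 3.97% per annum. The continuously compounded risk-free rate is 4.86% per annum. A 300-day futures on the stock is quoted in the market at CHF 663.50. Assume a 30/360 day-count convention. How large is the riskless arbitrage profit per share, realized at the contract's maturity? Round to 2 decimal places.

CHF 16.42 per share

Fair futures: F* = S·e^(carry·T), with carry = (r − q) = 0.0486 − 0.0397 = 0.0089
F* = 674.90 · e^(0.0089 × 300/360) = 674.90 · e^0.007417 = 674.90 × 1.007445 = CHF 679.9246
Market CHF 663.50 < fair CHF 679.9246: forward underpriced → reverse cash-and-carry (short spot, go long the forward).
At maturity, profit = |F_mkt − F*| = |663.50 − 679.9246| = CHF 16.42 per share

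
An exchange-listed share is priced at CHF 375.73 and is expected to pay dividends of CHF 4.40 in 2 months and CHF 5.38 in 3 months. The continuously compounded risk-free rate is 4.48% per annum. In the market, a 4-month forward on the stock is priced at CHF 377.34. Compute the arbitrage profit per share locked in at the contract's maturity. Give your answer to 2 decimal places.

PV(dividends) I = 4.40·e^(−0.0448·2/12) + 5.38·e^(−0.0448·3/12) = 9.6873
Fair forward F* = (S − I)·e^(rT) = (375.73 − 9.6873)·e^0.014933 = 366.0427 × 1.015045 = 371.5498
Market CHF 377.34 > fair 371.5498: forward overpriced → cash-and-carry (borrow at r, buy the stock and collect the dividends, short the forward).
Profit at T = |F_mkt − F*| = |377.34 − 371.5498| = CHF 5.79 per share

CHF 5.79 per share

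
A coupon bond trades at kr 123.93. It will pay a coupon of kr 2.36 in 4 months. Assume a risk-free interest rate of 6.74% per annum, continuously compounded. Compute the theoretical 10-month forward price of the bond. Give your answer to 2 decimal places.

PV(coupons) I = 2.36·e^(−0.0674·4/12)
I = 2.3076
F = (S − I)·e^(rT) = (123.93 − 2.3076) · e^(0.0674·10/12)
= 121.6224 · e^0.056167 = 121.6224 × 1.057774 = kr 128.65

kr 128.65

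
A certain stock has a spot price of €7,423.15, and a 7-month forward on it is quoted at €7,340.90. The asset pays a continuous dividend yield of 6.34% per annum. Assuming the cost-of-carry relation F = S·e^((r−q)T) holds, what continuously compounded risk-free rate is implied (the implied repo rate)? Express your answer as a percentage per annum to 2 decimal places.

4.43%

From F = S·e^((r−q)T): (r − q) = ln(F/S)/T
ln(7340.90/7423.15) = ln(0.988920) = -0.011142
(r − q) = -0.011142 / (7/12) = -0.019101
r = ln(F/S)/T + q = -0.019101 + 0.0634 = 0.044299
r = 4.43%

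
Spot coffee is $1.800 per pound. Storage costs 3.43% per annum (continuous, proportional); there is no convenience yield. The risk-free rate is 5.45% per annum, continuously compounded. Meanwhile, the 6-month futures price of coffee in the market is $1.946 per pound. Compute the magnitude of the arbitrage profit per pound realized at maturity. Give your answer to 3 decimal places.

$0.064 per pound

Fair futures: F* = S·e^(carry·T), with carry = (r + u) = 0.0545 + 0.0343 = 0.0888
F* = 1.800 · e^(0.0888 × 6/12) = 1.800 · e^0.044400 = 1.800 × 1.045400 = $1.8817
Market $1.946 > fair $1.8817: forward overpriced → cash-and-carry (buy spot, short the forward).
At maturity, profit = |F_mkt − F*| = |1.946 − 1.8817| = $0.064 per pound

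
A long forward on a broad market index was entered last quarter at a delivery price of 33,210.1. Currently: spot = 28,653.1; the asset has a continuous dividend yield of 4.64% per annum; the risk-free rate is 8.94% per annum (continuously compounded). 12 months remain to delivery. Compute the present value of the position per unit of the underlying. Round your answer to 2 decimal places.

Current fair forward for the remaining 12 months: F = S·e^((r − q)·T), (r − q) = 0.0894 − 0.0464 = 0.0430
F = 28653.1 · e^(0.0430 × 12/12) = 28653.1 × 1.04393789 = 29912.0568
Value of long forward = (F − K)·e^(−rT) = (29912.0568 − 33210.1) · e^(−0.0894·12/12)
= -3298.0432 × 0.91447971 = -3015.99

-3015.99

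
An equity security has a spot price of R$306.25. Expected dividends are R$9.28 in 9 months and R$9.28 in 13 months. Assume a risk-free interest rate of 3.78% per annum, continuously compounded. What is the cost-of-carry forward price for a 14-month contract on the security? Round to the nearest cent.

R$301.32

PV(dividends) I = 9.28·e^(−0.0378·9/12) + 9.28·e^(−0.0378·13/12)
I = 9.0206 + 8.9077 = 17.9283
F = (S − I)·e^(rT) = (306.25 − 17.9283) · e^(0.0378·14/12)
= 288.3217 · e^0.044100 = 288.3217 × 1.045087 = R$301.32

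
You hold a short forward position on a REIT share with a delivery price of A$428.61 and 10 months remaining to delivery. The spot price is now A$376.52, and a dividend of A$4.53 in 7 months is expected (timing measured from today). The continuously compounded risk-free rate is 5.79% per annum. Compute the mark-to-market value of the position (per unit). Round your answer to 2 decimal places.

PV(remaining dividends) I = 4.53·e^(−0.0579·7/12) = 4.3796
Current forward F = (S − I)·e^(rT) = (376.52 − 4.3796)·e^(0.0579·10/12) = 372.1404 × 1.049433 = 390.5364
Value (long) = (F − K)·e^(−rT) = (390.5364 − 428.61) × 0.952896 = -36.2802
Short position value = −(long value) = A$36.28

A$36.28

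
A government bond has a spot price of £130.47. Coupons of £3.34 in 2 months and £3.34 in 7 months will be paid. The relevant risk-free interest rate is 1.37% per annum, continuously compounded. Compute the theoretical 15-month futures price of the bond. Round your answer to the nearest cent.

£125.96

PV(coupons) I = 3.34·e^(−0.0137·2/12) + 3.34·e^(−0.0137·7/12)
I = 3.3324 + 3.3134 = 6.6458
F = (S − I)·e^(rT) = (130.47 − 6.6458) · e^(0.0137·15/12)
= 123.8242 · e^0.017125 = 123.8242 × 1.017272 = £125.96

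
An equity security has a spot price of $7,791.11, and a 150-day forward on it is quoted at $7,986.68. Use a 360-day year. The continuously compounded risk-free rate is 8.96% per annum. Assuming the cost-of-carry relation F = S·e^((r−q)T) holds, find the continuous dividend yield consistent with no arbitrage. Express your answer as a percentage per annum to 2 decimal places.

From F = S·e^((r−q)T): (r − q) = ln(F/S)/T
ln(7986.68/7791.11) = ln(1.025102) = 0.024792
(r − q) = 0.024792 / (150/360) = 0.059501
q = r − ln(F/S)/T = 0.0896 − 0.059501 = 0.030099
q = 3.01%

3.01%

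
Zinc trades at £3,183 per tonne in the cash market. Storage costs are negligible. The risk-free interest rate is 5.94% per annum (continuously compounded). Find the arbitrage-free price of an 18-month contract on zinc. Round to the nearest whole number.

£3,480 per tonne

F = S·e^(rT) = 3183 · e^(0.0594 × 18/12) = 3183 · e^0.089100
= 3183 × 1.093190 = £3,480 per tonne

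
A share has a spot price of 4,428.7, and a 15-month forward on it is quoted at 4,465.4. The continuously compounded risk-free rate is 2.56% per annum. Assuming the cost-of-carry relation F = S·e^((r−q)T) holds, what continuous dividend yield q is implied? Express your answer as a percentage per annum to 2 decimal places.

1.90%

From F = S·e^((r−q)T): (r − q) = ln(F/S)/T
ln(4465.4/4428.7) = ln(1.008287) = 0.008253
(r − q) = 0.008253 / (15/12) = 0.006602
q = r − ln(F/S)/T = 0.0256 − 0.006602 = 0.018998
q = 1.90%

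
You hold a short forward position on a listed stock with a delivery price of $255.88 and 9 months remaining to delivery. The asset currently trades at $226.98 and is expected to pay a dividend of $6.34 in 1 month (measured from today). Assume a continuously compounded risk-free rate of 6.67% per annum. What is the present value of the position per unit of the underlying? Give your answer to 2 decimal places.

PV(remaining dividends) I = 6.34·e^(−0.0667·1/12) = 6.3049
Current forward F = (S − I)·e^(rT) = (226.98 − 6.3049)·e^(0.0667·9/12) = 220.6751 × 1.051297 = 231.9951
Value (long) = (F − K)·e^(−rT) = (231.9951 − 255.88) × 0.951206 = -22.7195
Short position value = −(long value) = $22.72

$22.72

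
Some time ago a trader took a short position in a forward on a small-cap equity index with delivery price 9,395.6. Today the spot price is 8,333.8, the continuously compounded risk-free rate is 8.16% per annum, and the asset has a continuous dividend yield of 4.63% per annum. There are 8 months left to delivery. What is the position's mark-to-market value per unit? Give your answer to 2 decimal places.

817.64

Current fair forward for the remaining 8 months: F = S·e^((r − q)·T), (r − q) = 0.0816 − 0.0463 = 0.0353
F = 8333.8 · e^(0.0353 × 8/12) = 8333.8 × 1.02381243 = 8532.2480
Value of long forward = (F − K)·e^(−rT) = (8532.2480 − 9395.6) · e^(−0.0816·8/12)
= -863.3520 × 0.94705321 = -817.64
Short position value = −(long value) = 817.64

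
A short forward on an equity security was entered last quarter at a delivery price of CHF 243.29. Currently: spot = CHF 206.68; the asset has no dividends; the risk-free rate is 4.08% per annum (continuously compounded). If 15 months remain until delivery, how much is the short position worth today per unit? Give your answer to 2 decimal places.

Current fair forward for the remaining 15 months: F = S·e^(r·T), r = 0.0408
F = 206.68 · e^(0.0408 × 15/12) = 206.68 × 1.052323 = 217.4941
Value of long forward = (F − K)·e^(−rT) = (217.4941 − 243.29) · e^(−0.0408·15/12)
= -25.7959 × 0.950279 = -24.51
Short position value = −(long value) = CHF 24.51

CHF 24.51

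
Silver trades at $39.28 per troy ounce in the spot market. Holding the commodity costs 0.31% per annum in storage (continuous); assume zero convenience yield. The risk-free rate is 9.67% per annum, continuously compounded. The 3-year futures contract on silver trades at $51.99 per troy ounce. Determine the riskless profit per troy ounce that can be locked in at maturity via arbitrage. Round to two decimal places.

Fair futures: F* = S·e^(carry·T), with carry = (r + u) = 0.0967 + 0.0031 = 0.0998
F* = 39.28 · e^(0.0998 × 3) = 39.28 · e^0.299400 = 39.28 × 1.349049 = $52.9906
Market $51.99 < fair $52.9906: forward underpriced → reverse cash-and-carry (short spot, go long the forward).
At maturity, profit = |F_mkt − F*| = |51.99 − 52.9906| = $1.00 per troy ounce

$1.00 per troy ounce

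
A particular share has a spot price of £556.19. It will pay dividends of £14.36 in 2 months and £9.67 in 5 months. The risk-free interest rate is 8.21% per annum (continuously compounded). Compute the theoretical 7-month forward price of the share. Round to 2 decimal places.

PV(dividends) I = 14.36·e^(−0.0821·2/12) + 9.67·e^(−0.0821·5/12)
I = 14.1648 + 9.3448 = 23.5096
F = (S − I)·e^(rT) = (556.19 − 23.5096) · e^(0.0821·7/12)
= 532.6804 · e^0.047892 = 532.6804 × 1.049057 = £558.81

£558.81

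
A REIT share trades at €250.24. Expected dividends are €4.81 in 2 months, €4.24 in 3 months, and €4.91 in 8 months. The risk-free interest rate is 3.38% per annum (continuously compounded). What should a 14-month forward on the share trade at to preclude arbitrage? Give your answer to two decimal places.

€245.96

PV(dividends) I = 4.81·e^(−0.0338·2/12) + 4.24·e^(−0.0338·3/12) + 4.91·e^(−0.0338·8/12)
I = 4.7830 + 4.2043 + 4.8006 = 13.7879
F = (S − I)·e^(rT) = (250.24 − 13.7879) · e^(0.0338·14/12)
= 236.4521 · e^0.039433 = 236.4521 × 1.040221 = €245.96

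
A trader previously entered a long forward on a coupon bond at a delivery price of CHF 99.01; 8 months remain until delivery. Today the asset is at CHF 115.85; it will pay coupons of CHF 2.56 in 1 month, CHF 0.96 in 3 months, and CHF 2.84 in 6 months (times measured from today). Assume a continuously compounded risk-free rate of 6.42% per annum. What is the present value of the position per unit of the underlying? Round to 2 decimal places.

CHF 14.75

PV(remaining coupons) I = 2.56·e^(−0.0642·1/12) + 0.96·e^(−0.0642·3/12) + 2.84·e^(−0.0642·6/12) = 6.2413
Current forward F = (S − I)·e^(rT) = (115.85 − 6.2413)·e^(0.0642·8/12) = 109.6087 × 1.043729 = 114.4018
Value (long) = (F − K)·e^(−rT) = (114.4018 − 99.01) × 0.958103 = 14.7469
Value = CHF 14.75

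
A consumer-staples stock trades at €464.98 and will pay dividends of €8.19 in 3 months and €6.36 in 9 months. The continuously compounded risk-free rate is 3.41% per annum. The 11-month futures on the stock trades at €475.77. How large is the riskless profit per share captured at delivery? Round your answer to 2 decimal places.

PV(dividends) I = 8.19·e^(−0.0341·3/12) + 6.36·e^(−0.0341·9/12) = 14.3199
Fair futures F* = (S − I)·e^(rT) = (464.98 − 14.3199)·e^0.031258 = 450.6601 × 1.031752 = 464.9695
Market €475.77 > fair 464.9695: forward overpriced → cash-and-carry (borrow at r, buy the stock and collect the dividends, short the forward).
Profit at T = |F_mkt − F*| = |475.77 − 464.9695| = €10.80 per share

€10.80 per share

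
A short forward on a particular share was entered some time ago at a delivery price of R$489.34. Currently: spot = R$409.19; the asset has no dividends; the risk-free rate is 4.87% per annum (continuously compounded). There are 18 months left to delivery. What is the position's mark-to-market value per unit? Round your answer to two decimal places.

Current fair forward for the remaining 18 months: F = S·e^(r·T), r = 0.0487
F = 409.19 · e^(0.0487 × 18/12) = 409.19 × 1.075784 = 440.2001
Value of long forward = (F − K)·e^(−rT) = (440.2001 − 489.34) · e^(−0.0487·18/12)
= -49.1399 × 0.929554 = -45.68
Short position value = −(long value) = R$45.68

R$45.68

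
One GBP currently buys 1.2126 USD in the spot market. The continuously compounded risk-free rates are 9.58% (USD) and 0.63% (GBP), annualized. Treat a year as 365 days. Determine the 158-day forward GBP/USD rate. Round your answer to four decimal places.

F = S·e^((r_USD − r_GBP)T) = 1.2126 · e^((0.0958 − 0.0063) × 158/365)
= 1.2126 · e^0.038742 = 1.2126 × 1.039502
F = 1.2605 USD per GBP

1.2605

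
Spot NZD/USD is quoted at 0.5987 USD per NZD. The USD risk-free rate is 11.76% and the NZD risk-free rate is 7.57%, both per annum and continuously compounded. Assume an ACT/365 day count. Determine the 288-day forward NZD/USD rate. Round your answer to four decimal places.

0.6188

F = S·e^((r_USD − r_NZD)T) = 0.5987 · e^((0.1176 − 0.0757) × 288/365)
= 0.5987 · e^0.033061 = 0.5987 × 1.033614
F = 0.6188 USD per NZD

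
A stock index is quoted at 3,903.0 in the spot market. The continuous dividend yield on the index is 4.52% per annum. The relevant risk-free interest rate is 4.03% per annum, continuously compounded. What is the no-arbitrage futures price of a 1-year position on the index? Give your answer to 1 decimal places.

3,883.9

F = S·e^((r − q)T) = 3903.0 · e^((0.0403 − 0.0452) × 1)
= 3903.0 · e^-0.004900 = 3903.0 × 0.995112
F = 3,883.9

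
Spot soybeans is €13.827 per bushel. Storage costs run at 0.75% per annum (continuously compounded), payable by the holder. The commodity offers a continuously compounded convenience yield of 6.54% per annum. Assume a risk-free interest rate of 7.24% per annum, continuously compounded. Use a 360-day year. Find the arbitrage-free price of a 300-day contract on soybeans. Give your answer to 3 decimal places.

€13.995 per bushel

Net carry = r + u − y = 0.0724 + 0.0075 − 0.0654 = 0.0145
F = S·e^((r+u−y)T) = 13.827 · e^(0.0145 × 300/360) = 13.827 · e^0.012083
= 13.827 × 1.012156 = €13.995 per bushel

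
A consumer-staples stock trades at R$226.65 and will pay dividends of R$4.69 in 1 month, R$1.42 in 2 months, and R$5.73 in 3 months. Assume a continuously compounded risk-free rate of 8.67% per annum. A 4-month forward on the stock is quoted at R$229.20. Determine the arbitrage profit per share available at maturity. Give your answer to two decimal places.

R$7.91 per share

PV(dividends) I = 4.69·e^(−0.0867·1/12) + 1.42·e^(−0.0867·2/12) + 5.73·e^(−0.0867·3/12) = 11.6630
Fair forward F* = (S − I)·e^(rT) = (226.65 − 11.6630)·e^0.028900 = 214.9870 × 1.029322 = 221.2908
Market R$229.20 > fair 221.2908: forward overpriced → cash-and-carry (borrow at r, buy the stock and collect the dividends, short the forward).
Profit at T = |F_mkt − F*| = |229.20 − 221.2908| = R$7.91 per share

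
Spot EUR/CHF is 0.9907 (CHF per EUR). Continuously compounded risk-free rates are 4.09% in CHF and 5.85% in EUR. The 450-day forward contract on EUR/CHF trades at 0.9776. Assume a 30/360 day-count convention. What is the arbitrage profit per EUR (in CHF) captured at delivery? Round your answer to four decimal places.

Fair forward: F* = S·e^(carry·T), with carry = (r_CHF − r_EUR) = 0.0409 − 0.0585 = -0.0176
F* = 0.9907 · e^(-0.0176 × 450/360) = 0.9907 · e^-0.022000 = 0.9907 × 0.978240 = 0.9691
Market 0.9776 > fair 0.9691: forward overpriced → cash-and-carry (buy spot, short the forward).
At maturity, profit = |F_mkt − F*| = |0.9776 − 0.9691| = 0.0085 per EUR (in CHF)

0.0085 per EUR (in CHF)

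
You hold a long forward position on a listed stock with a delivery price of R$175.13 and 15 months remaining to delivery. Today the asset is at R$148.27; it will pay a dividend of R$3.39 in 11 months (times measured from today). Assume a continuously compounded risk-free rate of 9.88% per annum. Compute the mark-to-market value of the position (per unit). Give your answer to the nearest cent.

PV(remaining dividends) I = 3.39·e^(−0.0988·11/12) = 3.0965
Current forward F = (S − I)·e^(rT) = (148.27 − 3.0965)·e^(0.0988·15/12) = 145.1735 × 1.131450 = 164.2566
Value (long) = (F − K)·e^(−rT) = (164.2566 − 175.13) × 0.883822 = -9.6102
Value = -R$9.61

-R$9.61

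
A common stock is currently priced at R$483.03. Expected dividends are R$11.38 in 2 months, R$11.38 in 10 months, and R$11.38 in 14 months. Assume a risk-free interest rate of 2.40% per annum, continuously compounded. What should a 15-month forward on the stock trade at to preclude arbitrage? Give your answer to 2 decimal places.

R$463.16

PV(dividends) I = 11.38·e^(−0.0240·2/12) + 11.38·e^(−0.0240·10/12) + 11.38·e^(−0.0240·14/12)
I = 11.3346 + 11.1547 + 11.0658 = 33.5551
F = (S − I)·e^(rT) = (483.03 − 33.5551) · e^(0.0240·15/12)
= 449.4749 · e^0.030000 = 449.4749 × 1.030455 = R$463.16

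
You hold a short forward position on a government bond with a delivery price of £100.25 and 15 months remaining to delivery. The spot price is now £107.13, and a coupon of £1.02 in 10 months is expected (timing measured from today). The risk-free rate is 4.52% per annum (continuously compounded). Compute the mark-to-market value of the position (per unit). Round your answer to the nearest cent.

-£11.40

PV(remaining coupons) I = 1.02·e^(−0.0452·10/12) = 0.9823
Current forward F = (S − I)·e^(rT) = (107.13 − 0.9823)·e^(0.0452·15/12) = 106.1477 × 1.058127 = 112.3177
Value (long) = (F − K)·e^(−rT) = (112.3177 − 100.25) × 0.945066 = 11.4048
Short position value = −(long value) = -£11.40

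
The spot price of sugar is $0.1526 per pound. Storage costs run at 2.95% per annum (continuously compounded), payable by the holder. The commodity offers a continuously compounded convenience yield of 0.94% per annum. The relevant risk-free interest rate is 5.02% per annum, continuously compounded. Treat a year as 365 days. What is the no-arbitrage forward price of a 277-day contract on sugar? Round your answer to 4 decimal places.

$0.1610 per pound

Net carry = r + u − y = 0.0502 + 0.0295 − 0.0094 = 0.0703
F = S·e^((r+u−y)T) = 0.1526 · e^(0.0703 × 277/365) = 0.1526 · e^0.053351
= 0.1526 × 1.054800 = $0.1610 per pound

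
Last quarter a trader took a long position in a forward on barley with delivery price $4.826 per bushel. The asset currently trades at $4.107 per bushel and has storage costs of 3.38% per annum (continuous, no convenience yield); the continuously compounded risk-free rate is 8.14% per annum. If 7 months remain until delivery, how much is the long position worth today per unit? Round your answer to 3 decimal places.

Current fair forward for the remaining 7 months: F = S·e^((r + u)·T), (r + u) = 0.0814 + 0.0338 = 0.1152
F = 4.107 · e^(0.1152 × 7/12) = 4.107 × 1.069509 = 4.3925
Value of long forward = (F − K)·e^(−rT) = (4.3925 − 4.826) · e^(−0.0814·7/12)
= -0.4335 × 0.953626 = -0.413

-$0.413 per bushel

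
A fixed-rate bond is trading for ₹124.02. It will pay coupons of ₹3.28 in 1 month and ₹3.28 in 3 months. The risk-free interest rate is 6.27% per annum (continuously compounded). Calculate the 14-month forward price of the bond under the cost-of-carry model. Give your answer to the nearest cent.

₹126.45

PV(coupons) I = 3.28·e^(−0.0627·1/12) + 3.28·e^(−0.0627·3/12)
I = 3.2629 + 3.2290 = 6.4919
F = (S − I)·e^(rT) = (124.02 − 6.4919) · e^(0.0627·14/12)
= 117.5281 · e^0.073150 = 117.5281 × 1.075892 = ₹126.45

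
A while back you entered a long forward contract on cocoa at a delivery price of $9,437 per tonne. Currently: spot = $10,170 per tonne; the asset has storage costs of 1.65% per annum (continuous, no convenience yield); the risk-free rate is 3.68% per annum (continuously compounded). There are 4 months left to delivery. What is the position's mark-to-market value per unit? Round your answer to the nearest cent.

$904.14 per tonne

Current fair forward for the remaining 4 months: F = S·e^((r + u)·T), (r + u) = 0.0368 + 0.0165 = 0.0533
F = 10170 · e^(0.0533 × 4/12) = 10170 × 1.01792543 = 10352.3016
Value of long forward = (F − K)·e^(−rT) = (10352.3016 − 9437) · e^(−0.0368·4/12)
= 915.3016 × 0.98780826 = 904.14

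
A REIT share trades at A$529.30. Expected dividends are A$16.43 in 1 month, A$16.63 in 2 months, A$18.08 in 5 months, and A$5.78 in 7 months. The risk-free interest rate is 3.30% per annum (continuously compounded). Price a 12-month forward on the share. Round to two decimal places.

A$488.74

PV(dividends) I = 16.43·e^(−0.0330·1/12) + 16.63·e^(−0.0330·2/12) + 18.08·e^(−0.0330·5/12) + 5.78·e^(−0.0330·7/12)
I = 16.3849 + 16.5388 + 17.8331 + 5.6698 = 56.4266
F = (S − I)·e^(rT) = (529.30 − 56.4266) · e^(0.0330·12/12)
= 472.8734 · e^0.033000 = 472.8734 × 1.033551 = A$488.74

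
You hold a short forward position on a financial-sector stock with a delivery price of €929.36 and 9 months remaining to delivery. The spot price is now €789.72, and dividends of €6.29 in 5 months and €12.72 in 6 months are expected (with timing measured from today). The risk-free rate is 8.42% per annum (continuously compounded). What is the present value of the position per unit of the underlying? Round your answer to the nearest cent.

PV(remaining dividends) I = 6.29·e^(−0.0842·5/12) + 12.72·e^(−0.0842·6/12) = 18.2688
Current forward F = (S − I)·e^(rT) = (789.72 − 18.2688)·e^(0.0842·9/12) = 771.4512 × 1.065187 = 821.7398
Value (long) = (F − K)·e^(−rT) = (821.7398 − 929.36) × 0.938803 = -101.0342
Short position value = −(long value) = €101.03

€101.03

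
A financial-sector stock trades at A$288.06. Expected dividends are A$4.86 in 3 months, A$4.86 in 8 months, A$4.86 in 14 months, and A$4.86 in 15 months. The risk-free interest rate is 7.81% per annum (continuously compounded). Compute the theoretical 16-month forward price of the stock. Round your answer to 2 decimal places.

A$299.45

PV(dividends) I = 4.86·e^(−0.0781·3/12) + 4.86·e^(−0.0781·8/12) + 4.86·e^(−0.0781·14/12) + 4.86·e^(−0.0781·15/12)
I = 4.7660 + 4.6134 + 4.4367 + 4.4080 = 18.2241
F = (S − I)·e^(rT) = (288.06 − 18.2241) · e^(0.0781·16/12)
= 269.8359 · e^0.104133 = 269.8359 × 1.109748 = A$299.45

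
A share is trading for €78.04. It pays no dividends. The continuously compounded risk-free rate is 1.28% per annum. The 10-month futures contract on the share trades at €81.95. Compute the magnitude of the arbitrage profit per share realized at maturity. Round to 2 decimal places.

€3.07 per share

Fair futures: F* = S·e^(carry·T), with carry = r = 0.0128
F* = 78.04 · e^(0.0128 × 10/12) = 78.04 · e^0.010667 = 78.04 × 1.010724 = €78.8769
Market €81.95 > fair €78.8769: forward overpriced → cash-and-carry (buy spot, short the forward).
At maturity, profit = |F_mkt − F*| = |81.95 − 78.8769| = €3.07 per share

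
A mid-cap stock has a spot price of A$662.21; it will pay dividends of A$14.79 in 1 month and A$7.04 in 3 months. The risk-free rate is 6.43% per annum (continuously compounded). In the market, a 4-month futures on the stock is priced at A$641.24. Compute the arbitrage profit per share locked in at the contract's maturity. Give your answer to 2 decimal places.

A$13.21 per share

PV(dividends) I = 14.79·e^(−0.0643·1/12) + 7.04·e^(−0.0643·3/12) = 21.6387
Fair futures F* = (S − I)·e^(rT) = (662.21 − 21.6387)·e^0.021433 = 640.5713 × 1.021664 = 654.4486
Market A$641.24 < fair 654.4486: forward underpriced → reverse cash-and-carry (short the stock, invest proceeds at r, pay the dividends, go long the forward).
Profit at T = |F_mkt − F*| = |641.24 − 654.4486| = A$13.21 per share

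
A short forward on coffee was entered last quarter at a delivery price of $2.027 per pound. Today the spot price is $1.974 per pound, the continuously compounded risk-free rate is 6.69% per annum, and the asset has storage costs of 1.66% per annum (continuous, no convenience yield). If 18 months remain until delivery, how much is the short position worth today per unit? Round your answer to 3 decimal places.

Current fair forward for the remaining 18 months: F = S·e^((r + u)·T), (r + u) = 0.0669 + 0.0166 = 0.0835
F = 1.974 · e^(0.0835 × 18/12) = 1.974 × 1.133432 = 2.2374
Value of long forward = (F − K)·e^(−rT) = (2.2374 − 2.027) · e^(−0.0669·18/12)
= 0.2104 × 0.904521 = 0.190
Short position value = −(long value) = -$0.190

-$0.190 per pound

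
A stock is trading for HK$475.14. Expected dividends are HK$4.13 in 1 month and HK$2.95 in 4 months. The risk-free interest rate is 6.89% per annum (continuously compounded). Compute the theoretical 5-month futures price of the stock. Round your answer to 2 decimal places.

PV(dividends) I = 4.13·e^(−0.0689·1/12) + 2.95·e^(−0.0689·4/12)
I = 4.1064 + 2.8830 = 6.9894
F = (S − I)·e^(rT) = (475.14 − 6.9894) · e^(0.0689·5/12)
= 468.1506 · e^0.028708 = 468.1506 × 1.029124 = HK$481.79

HK$481.79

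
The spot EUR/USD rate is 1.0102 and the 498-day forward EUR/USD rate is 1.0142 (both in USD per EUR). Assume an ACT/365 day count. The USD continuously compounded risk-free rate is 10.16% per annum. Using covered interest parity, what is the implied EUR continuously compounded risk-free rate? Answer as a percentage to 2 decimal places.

F = S·e^((r_USD − r_EUR)T) ⇒ r_EUR = r_USD − ln(F/S)/T
ln(1.0142/1.0102) = 0.003952; /(498/365) = 0.002897
r_EUR = 0.1016 − 0.002897 = 0.098703
r_EUR = 9.87%

9.87%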